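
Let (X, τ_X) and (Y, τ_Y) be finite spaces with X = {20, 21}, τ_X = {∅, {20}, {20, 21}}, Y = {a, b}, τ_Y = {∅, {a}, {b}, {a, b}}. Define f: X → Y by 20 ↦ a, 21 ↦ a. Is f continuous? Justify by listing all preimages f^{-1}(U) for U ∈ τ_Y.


f IS continuous.

Compute f^{-1}(U) for each U ∈ τ_Y:
  U = ∅: f^{-1}(U) = ∅ ∈ τ_X ✓.
  U = {a}: f^{-1}(U) = {20, 21} ∈ τ_X ✓.
  U = {b}: f^{-1}(U) = ∅ ∈ τ_X ✓.
  U = {a, b}: f^{-1}(U) = {20, 21} ∈ τ_X ✓.
Every preimage lies in τ_X, so f IS continuous.


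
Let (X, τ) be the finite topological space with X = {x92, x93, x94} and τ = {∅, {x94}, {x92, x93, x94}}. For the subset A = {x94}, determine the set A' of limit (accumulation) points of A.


A' = {x92, x93}

For each x ∈ X, list the open sets U ∈ τ with x ∈ U, then check whether U ∩ (A ∖ {x}) ≠ ∅ for every such U.
  x = x92: opens ∋ x are {x92, x93, x94}; each meets A ∖ {x92}, so x IS a limit point.
  x = x93: opens ∋ x are {x92, x93, x94}; each meets A ∖ {x93}, so x IS a limit point.
  x = x94: open {x94} ∋ x has {x94} ∩ (A ∖ {x94}) = ∅, so x is NOT a limit point.
Collecting: A' = {x92, x93}.


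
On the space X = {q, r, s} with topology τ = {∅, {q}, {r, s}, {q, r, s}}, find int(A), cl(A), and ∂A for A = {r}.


int(A) = ∅, cl(A) = {r, s}, ∂A = {r, s}.

Closed sets in (X, τ) are complements of opens:
  closed(X, τ) = {∅, {q}, {r, s}, {q, r, s}}.
int(A) = ⋃ {U ∈ τ : U ⊆ A}. Opens contained in A: ∅.
Taking the union of these: int(A) = ∅.
cl(A) = ⋂ {C closed : A ⊆ C}. Closed sets containing A: {r, s}, {q, r, s}.
Intersecting these: cl(A) = {r, s}.
∂A = cl(A) ∖ int(A) = {r, s} ∖ ∅ = {r, s}.


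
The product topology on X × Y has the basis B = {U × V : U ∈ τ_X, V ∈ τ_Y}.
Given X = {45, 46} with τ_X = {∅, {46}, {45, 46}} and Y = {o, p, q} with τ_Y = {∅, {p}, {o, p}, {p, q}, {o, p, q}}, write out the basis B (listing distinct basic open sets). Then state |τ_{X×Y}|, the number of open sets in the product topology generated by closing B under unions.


Basis B = {∅ × ∅, {46} × {p}, {45, 46} × {p}, {46} × {o, p}, {46} × {p, q}, {46} × {o, p, q}, {45, 46} × {o, p}, {45, 46} × {p, q}, {45, 46} × {o, p, q}}; |τ_{X×Y}| = 14.

Enumerate products U × V with U ∈ τ_X, V ∈ τ_Y (deduplicated):
  ∅ × ∅ = {} (∅)
  {46} × {p} = {(46,p)}
  {45, 46} × {p} = {(45,p), (46,p)}
  {46} × {o, p} = {(46,o), (46,p)}
  {46} × {p, q} = {(46,p), (46,q)}
  {46} × {o, p, q} = {(46,o), (46,p), (46,q)}
  {45, 46} × {o, p} = {(45,o), (45,p), (46,o), (46,p)}
  {45, 46} × {p, q} = {(45,p), (45,q), (46,p), (46,q)}
  {45, 46} × {o, p, q} = {(45,o), (45,p), (45,q), (46,o), (46,p), (46,q)}
These 9 distinct sets form the basis B.
Close under arbitrary unions to get τ_{X×Y}; counting gives |τ_{X×Y}| = 14.


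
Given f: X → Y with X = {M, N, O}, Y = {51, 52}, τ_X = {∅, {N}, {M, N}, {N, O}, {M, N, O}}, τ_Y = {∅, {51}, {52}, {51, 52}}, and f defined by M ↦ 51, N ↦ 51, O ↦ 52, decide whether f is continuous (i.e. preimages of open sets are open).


f is NOT continuous.

Compute f^{-1}(U) for each U ∈ τ_Y:
  U = ∅: f^{-1}(U) = ∅ ∈ τ_X ✓.
  U = {51}: f^{-1}(U) = {M, N} ∈ τ_X ✓.
  U = {52}: f^{-1}(U) = {O} ∉ τ_X ✗.
  U = {51, 52}: f^{-1}(U) = {M, N, O} ∈ τ_X ✓.
Found U = {52} with f^{-1}(U) = {O} not in τ_X. Therefore f is NOT continuous.


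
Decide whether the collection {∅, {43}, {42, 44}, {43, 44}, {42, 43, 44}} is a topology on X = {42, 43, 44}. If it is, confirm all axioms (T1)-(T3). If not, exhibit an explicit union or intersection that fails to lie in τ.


τ is NOT a topology on X.

Axiom (T1): ∅ ∈ τ? Yes; X ∈ τ? Yes.
Axiom (T2/T3): check pairwise unions and intersections of members of τ.
Counterexample for (T3): {42, 44} ∩ {43, 44} = {44} ∉ τ. Therefore τ is NOT a topology.


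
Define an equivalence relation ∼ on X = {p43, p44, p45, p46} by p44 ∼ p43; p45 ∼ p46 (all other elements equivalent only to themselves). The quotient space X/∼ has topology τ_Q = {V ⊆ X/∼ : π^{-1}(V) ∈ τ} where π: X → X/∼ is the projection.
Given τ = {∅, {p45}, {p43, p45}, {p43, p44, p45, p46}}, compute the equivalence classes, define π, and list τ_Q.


X/∼ = {[p43=p44], [p45=p46]}; |τ_Q| = 2.

Equivalence classes: [p43=p44], [p45=p46].
Quotient map π: X → X/∼ sends p43 ↦ [p43=p44], p44 ↦ [p43=p44], p45 ↦ [p45=p46], p46 ↦ [p45=p46].
For each subset V ⊆ X/∼, compute π^{-1}(V) ⊆ X and check whether π^{-1}(V) ∈ τ. V is open in τ_Q iff π^{-1}(V) ∈ τ.
  V = {}: π^{-1}(V) = ∅ ∈ τ ✓.
  V = {[p43=p44]}: π^{-1}(V) = {p43, p44} ∉ τ ✗.
  V = {[p45=p46]}: π^{-1}(V) = {p45, p46} ∉ τ ✗.
  V = {[p43=p44], [p45=p46]}: π^{-1}(V) = {p43, p44, p45, p46} ∈ τ ✓.
Open sets in the quotient: τ_Q = {{}, {[p43=p44], [p45=p46]}} (2 elements).


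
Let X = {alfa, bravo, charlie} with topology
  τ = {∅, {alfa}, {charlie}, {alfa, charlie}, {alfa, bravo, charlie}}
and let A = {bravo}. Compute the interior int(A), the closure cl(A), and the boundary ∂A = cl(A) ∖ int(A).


int(A) = ∅, cl(A) = {bravo}, ∂A = {bravo}.

Closed sets in (X, τ) are complements of opens:
  closed(X, τ) = {∅, {bravo}, {alfa, bravo}, {bravo, charlie}, {alfa, bravo, charlie}}.
int(A) = ⋃ {U ∈ τ : U ⊆ A}. Opens contained in A: ∅.
Taking the union of these: int(A) = ∅.
cl(A) = ⋂ {C closed : A ⊆ C}. Closed sets containing A: {bravo}, {alfa, bravo}, {bravo, charlie}, {alfa, bravo, charlie}.
Intersecting these: cl(A) = {bravo}.
∂A = cl(A) ∖ int(A) = {bravo} ∖ ∅ = {bravo}.


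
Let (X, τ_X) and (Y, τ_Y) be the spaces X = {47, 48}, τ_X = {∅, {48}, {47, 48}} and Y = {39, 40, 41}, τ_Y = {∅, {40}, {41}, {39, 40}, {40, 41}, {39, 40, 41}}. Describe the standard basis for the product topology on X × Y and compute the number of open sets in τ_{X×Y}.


Basis B = {∅ × ∅, {48} × {40}, {48} × {41}, {47, 48} × {40}, {47, 48} × {41}, {48} × {39, 40}, {48} × {40, 41}, {48} × {39, 40, 41}, {47, 48} × {39, 40}, {47, 48} × {40, 41}, {47, 48} × {39, 40, 41}}; |τ_{X×Y}| = 18.

Enumerate products U × V with U ∈ τ_X, V ∈ τ_Y (deduplicated):
  ∅ × ∅ = {} (∅)
  {48} × {40} = {(48,40)}
  {48} × {41} = {(48,41)}
  {47, 48} × {40} = {(47,40), (48,40)}
  {47, 48} × {41} = {(47,41), (48,41)}
  {48} × {39, 40} = {(48,39), (48,40)}
  {48} × {40, 41} = {(48,40), (48,41)}
  {48} × {39, 40, 41} = {(48,39), (48,40), (48,41)}
  {47, 48} × {39, 40} = {(47,39), (47,40), (48,39), (48,40)}
  {47, 48} × {40, 41} = {(47,40), (47,41), (48,40), (48,41)}
  {47, 48} × {39, 40, 41} = {(47,39), (47,40), (47,41), (48,39), (48,40), (48,41)}
These 11 distinct sets form the basis B.
Close under arbitrary unions to get τ_{X×Y}; counting gives |τ_{X×Y}| = 18.


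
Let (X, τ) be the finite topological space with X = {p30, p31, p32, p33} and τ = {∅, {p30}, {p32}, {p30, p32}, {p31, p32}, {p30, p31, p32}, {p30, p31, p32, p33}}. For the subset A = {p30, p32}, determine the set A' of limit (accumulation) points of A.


A' = {p31, p33}

For each x ∈ X, list the open sets U ∈ τ with x ∈ U, then check whether U ∩ (A ∖ {x}) ≠ ∅ for every such U.
  x = p30: open {p30} ∋ x has {p30} ∩ (A ∖ {p30}) = ∅, so x is NOT a limit point.
  x = p31: opens ∋ x are {p31, p32}, {p30, p31, p32}, {p30, p31, p32, p33}; each meets A ∖ {p31}, so x IS a limit point.
  x = p32: open {p32} ∋ x has {p32} ∩ (A ∖ {p32}) = ∅, so x is NOT a limit point.
  x = p33: opens ∋ x are {p30, p31, p32, p33}; each meets A ∖ {p33}, so x IS a limit point.
Collecting: A' = {p31, p33}.


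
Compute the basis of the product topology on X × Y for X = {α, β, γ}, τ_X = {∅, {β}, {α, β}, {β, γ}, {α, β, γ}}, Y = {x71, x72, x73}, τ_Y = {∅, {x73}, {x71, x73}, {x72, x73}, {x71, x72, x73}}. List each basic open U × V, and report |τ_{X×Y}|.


Basis B = {∅ × ∅, {β} × {x73}, {α, β} × {x73}, {β} × {x71, x73}, {β} × {x72, x73}, {β, γ} × {x73}, {α, β, γ} × {x73}, {β} × {x71, x72, x73}, {α, β} × {x71, x73}, {α, β} × {x72, x73}, {β, γ} × {x71, x73}, {β, γ} × {x72, x73}, {α, β} × {x71, x72, x73}, {α, β, γ} × {x71, x73}, {α, β, γ} × {x72, x73}, {β, γ} × {x71, x72, x73}, {α, β, γ} × {x71, x72, x73}}; |τ_{X×Y}| = 48.

Enumerate products U × V with U ∈ τ_X, V ∈ τ_Y (deduplicated):
  ∅ × ∅ = {} (∅)
  {β} × {x73} = {(β,x73)}
  {α, β} × {x73} = {(α,x73), (β,x73)}
  {β} × {x71, x73} = {(β,x71), (β,x73)}
  {β} × {x72, x73} = {(β,x72), (β,x73)}
  {β, γ} × {x73} = {(β,x73), (γ,x73)}
  {α, β, γ} × {x73} = {(α,x73), (β,x73), (γ,x73)}
  {β} × {x71, x72, x73} = {(β,x71), (β,x72), (β,x73)}
  {α, β} × {x71, x73} = {(α,x71), (α,x73), (β,x71), (β,x73)}
  {α, β} × {x72, x73} = {(α,x72), (α,x73), (β,x72), (β,x73)}
  {β, γ} × {x71, x73} = {(β,x71), (β,x73), (γ,x71), (γ,x73)}
  {β, γ} × {x72, x73} = {(β,x72), (β,x73), (γ,x72), (γ,x73)}
  {α, β} × {x71, x72, x73} = {(α,x71), (α,x72), (α,x73), (β,x71), (β,x72), (β,x73)}
  {α, β, γ} × {x71, x73} = {(α,x71), (α,x73), (β,x71), (β,x73), (γ,x71), (γ,x73)}
  {α, β, γ} × {x72, x73} = {(α,x72), (α,x73), (β,x72), (β,x73), (γ,x72), (γ,x73)}
  {β, γ} × {x71, x72, x73} = {(β,x71), (β,x72), (β,x73), (γ,x71), (γ,x72), (γ,x73)}
  {α, β, γ} × {x71, x72, x73} = {(α,x71), (α,x72), (α,x73), (β,x71), (β,x72), (β,x73), (γ,x71), (γ,x72), (γ,x73)}
These 17 distinct sets form the basis B.
Close under arbitrary unions to get τ_{X×Y}; counting gives |τ_{X×Y}| = 48.


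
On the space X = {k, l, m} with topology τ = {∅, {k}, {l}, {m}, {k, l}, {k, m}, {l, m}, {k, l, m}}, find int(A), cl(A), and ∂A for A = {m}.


int(A) = {m}, cl(A) = {m}, ∂A = ∅.

Closed sets in (X, τ) are complements of opens:
  closed(X, τ) = {∅, {k}, {l}, {m}, {k, l}, {k, m}, {l, m}, {k, l, m}}.
int(A) = ⋃ {U ∈ τ : U ⊆ A}. Opens contained in A: ∅, {m}.
Taking the union of these: int(A) = {m}.
cl(A) = ⋂ {C closed : A ⊆ C}. Closed sets containing A: {m}, {k, m}, {l, m}, {k, l, m}.
Intersecting these: cl(A) = {m}.
∂A = cl(A) ∖ int(A) = {m} ∖ {m} = ∅.


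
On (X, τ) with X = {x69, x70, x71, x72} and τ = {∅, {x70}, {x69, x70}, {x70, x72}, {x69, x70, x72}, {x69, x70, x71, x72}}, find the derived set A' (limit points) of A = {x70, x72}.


A' = {x69, x71, x72}

For each x ∈ X, list the open sets U ∈ τ with x ∈ U, then check whether U ∩ (A ∖ {x}) ≠ ∅ for every such U.
  x = x69: opens ∋ x are {x69, x70}, {x69, x70, x72}, {x69, x70, x71, x72}; each meets A ∖ {x69}, so x IS a limit point.
  x = x70: open {x70} ∋ x has {x70} ∩ (A ∖ {x70}) = ∅, so x is NOT a limit point.
  x = x71: opens ∋ x are {x69, x70, x71, x72}; each meets A ∖ {x71}, so x IS a limit point.
  x = x72: opens ∋ x are {x70, x72}, {x69, x70, x72}, {x69, x70, x71, x72}; each meets A ∖ {x72}, so x IS a limit point.
Collecting: A' = {x69, x71, x72}.


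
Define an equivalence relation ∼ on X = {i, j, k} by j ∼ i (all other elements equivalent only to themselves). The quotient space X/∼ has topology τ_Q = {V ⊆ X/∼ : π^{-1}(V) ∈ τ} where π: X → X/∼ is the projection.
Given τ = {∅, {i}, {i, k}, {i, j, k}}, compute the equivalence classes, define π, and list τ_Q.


X/∼ = {[i=j], [k]}; |τ_Q| = 2.

Equivalence classes: [i=j], [k].
Quotient map π: X → X/∼ sends i ↦ [i=j], j ↦ [i=j], k ↦ [k].
For each subset V ⊆ X/∼, compute π^{-1}(V) ⊆ X and check whether π^{-1}(V) ∈ τ. V is open in τ_Q iff π^{-1}(V) ∈ τ.
  V = {}: π^{-1}(V) = ∅ ∈ τ ✓.
  V = {[i=j]}: π^{-1}(V) = {i, j} ∉ τ ✗.
  V = {[k]}: π^{-1}(V) = {k} ∉ τ ✗.
  V = {[i=j], [k]}: π^{-1}(V) = {i, j, k} ∈ τ ✓.
Open sets in the quotient: τ_Q = {{}, {[i=j], [k]}} (2 elements).


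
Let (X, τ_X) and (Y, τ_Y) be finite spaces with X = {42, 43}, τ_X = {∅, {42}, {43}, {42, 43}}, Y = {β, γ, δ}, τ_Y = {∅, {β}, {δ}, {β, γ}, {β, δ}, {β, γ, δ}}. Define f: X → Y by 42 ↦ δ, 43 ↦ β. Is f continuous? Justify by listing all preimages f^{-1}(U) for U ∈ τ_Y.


f IS continuous.

Compute f^{-1}(U) for each U ∈ τ_Y:
  U = ∅: f^{-1}(U) = ∅ ∈ τ_X ✓.
  U = {β}: f^{-1}(U) = {43} ∈ τ_X ✓.
  U = {δ}: f^{-1}(U) = {42} ∈ τ_X ✓.
  U = {β, γ}: f^{-1}(U) = {43} ∈ τ_X ✓.
  U = {β, δ}: f^{-1}(U) = {42, 43} ∈ τ_X ✓.
  U = {β, γ, δ}: f^{-1}(U) = {42, 43} ∈ τ_X ✓.
Every preimage lies in τ_X, so f IS continuous.


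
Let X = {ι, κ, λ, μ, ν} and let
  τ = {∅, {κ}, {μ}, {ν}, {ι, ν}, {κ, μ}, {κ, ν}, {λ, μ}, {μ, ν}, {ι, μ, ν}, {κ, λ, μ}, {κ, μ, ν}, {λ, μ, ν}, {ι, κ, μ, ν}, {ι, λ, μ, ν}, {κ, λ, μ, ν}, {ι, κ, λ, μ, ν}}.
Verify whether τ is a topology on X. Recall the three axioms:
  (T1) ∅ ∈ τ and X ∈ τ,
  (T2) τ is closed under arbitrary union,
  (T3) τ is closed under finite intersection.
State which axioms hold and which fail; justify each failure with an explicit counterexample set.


τ is NOT a topology on X.

Axiom (T1): ∅ ∈ τ? Yes; X ∈ τ? Yes.
Axiom (T2/T3): check pairwise unions and intersections of members of τ.
Counterexample for (T2): {κ} ∪ {ι, ν} = {ι, κ, ν} ∉ τ. Therefore τ is NOT a topology.


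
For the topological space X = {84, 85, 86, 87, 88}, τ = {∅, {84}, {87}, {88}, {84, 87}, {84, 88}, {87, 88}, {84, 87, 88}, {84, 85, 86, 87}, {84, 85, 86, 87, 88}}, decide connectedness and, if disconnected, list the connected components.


(X, τ) is disconnected; components = [{88}, {84, 85, 86, 87}].

Find clopen sets (U ∈ τ with X ∖ U ∈ τ):
  U = ∅, X ∖ U = {84, 85, 86, 87, 88} — both open, so U is clopen.
  U = {88}, X ∖ U = {84, 85, 86, 87} — both open, so U is clopen.
  U = {84, 85, 86, 87}, X ∖ U = {88} — both open, so U is clopen.
  U = {84, 85, 86, 87, 88}, X ∖ U = ∅ — both open, so U is clopen.
Nontrivial clopen(s) exist: e.g. {88}. So (X, τ) is disconnected.
Compute connected components by grouping points that agree on all clopens:
  component: {88}
  component: {84, 85, 86, 87}


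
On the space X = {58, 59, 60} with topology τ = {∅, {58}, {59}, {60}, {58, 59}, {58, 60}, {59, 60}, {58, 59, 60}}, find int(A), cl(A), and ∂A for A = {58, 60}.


int(A) = {58, 60}, cl(A) = {58, 60}, ∂A = ∅.

Closed sets in (X, τ) are complements of opens:
  closed(X, τ) = {∅, {58}, {59}, {60}, {58, 59}, {58, 60}, {59, 60}, {58, 59, 60}}.
int(A) = ⋃ {U ∈ τ : U ⊆ A}. Opens contained in A: ∅, {58}, {60}, {58, 60}.
Taking the union of these: int(A) = {58, 60}.
cl(A) = ⋂ {C closed : A ⊆ C}. Closed sets containing A: {58, 60}, {58, 59, 60}.
Intersecting these: cl(A) = {58, 60}.
∂A = cl(A) ∖ int(A) = {58, 60} ∖ {58, 60} = ∅.


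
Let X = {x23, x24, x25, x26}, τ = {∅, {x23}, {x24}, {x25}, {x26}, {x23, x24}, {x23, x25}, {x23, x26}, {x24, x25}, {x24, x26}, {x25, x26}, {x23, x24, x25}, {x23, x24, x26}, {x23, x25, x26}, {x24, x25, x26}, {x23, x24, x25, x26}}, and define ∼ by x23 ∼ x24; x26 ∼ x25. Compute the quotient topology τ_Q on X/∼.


X/∼ = {[x23=x24], [x25=x26]}; |τ_Q| = 4.

Equivalence classes: [x23=x24], [x25=x26].
Quotient map π: X → X/∼ sends x23 ↦ [x23=x24], x24 ↦ [x23=x24], x25 ↦ [x25=x26], x26 ↦ [x25=x26].
For each subset V ⊆ X/∼, compute π^{-1}(V) ⊆ X and check whether π^{-1}(V) ∈ τ. V is open in τ_Q iff π^{-1}(V) ∈ τ.
  V = {}: π^{-1}(V) = ∅ ∈ τ ✓.
  V = {[x23=x24]}: π^{-1}(V) = {x23, x24} ∈ τ ✓.
  V = {[x25=x26]}: π^{-1}(V) = {x25, x26} ∈ τ ✓.
  V = {[x23=x24], [x25=x26]}: π^{-1}(V) = {x23, x24, x25, x26} ∈ τ ✓.
Open sets in the quotient: τ_Q = {{}, {[x23=x24]}, {[x25=x26]}, {[x23=x24], [x25=x26]}} (4 elements).


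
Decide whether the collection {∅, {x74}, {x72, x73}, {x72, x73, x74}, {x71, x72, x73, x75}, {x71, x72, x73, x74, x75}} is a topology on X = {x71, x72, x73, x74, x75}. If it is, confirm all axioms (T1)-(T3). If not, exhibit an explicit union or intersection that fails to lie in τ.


τ IS a topology on X.

Axiom (T1): ∅ ∈ τ? Yes; X ∈ τ? Yes.
Axiom (T2/T3): check pairwise unions and intersections of members of τ.
All pairwise intersections and unions checked — each lies in τ. Therefore τ satisfies (T1), (T2), (T3): it IS a topology on X.


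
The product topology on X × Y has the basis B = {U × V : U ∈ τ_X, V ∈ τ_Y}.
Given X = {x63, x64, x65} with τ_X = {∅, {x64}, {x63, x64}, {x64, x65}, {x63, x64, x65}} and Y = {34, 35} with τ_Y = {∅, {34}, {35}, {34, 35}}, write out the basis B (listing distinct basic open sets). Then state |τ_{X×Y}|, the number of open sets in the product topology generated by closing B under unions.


Basis B = {∅ × ∅, {x64} × {34}, {x64} × {35}, {x63, x64} × {34}, {x63, x64} × {35}, {x64} × {34, 35}, {x64, x65} × {34}, {x64, x65} × {35}, {x63, x64, x65} × {34}, {x63, x64, x65} × {35}, {x63, x64} × {34, 35}, {x64, x65} × {34, 35}, {x63, x64, x65} × {34, 35}}; |τ_{X×Y}| = 25.

Enumerate products U × V with U ∈ τ_X, V ∈ τ_Y (deduplicated):
  ∅ × ∅ = {} (∅)
  {x64} × {34} = {(x64,34)}
  {x64} × {35} = {(x64,35)}
  {x63, x64} × {34} = {(x63,34), (x64,34)}
  {x63, x64} × {35} = {(x63,35), (x64,35)}
  {x64} × {34, 35} = {(x64,34), (x64,35)}
  {x64, x65} × {34} = {(x64,34), (x65,34)}
  {x64, x65} × {35} = {(x64,35), (x65,35)}
  {x63, x64, x65} × {34} = {(x63,34), (x64,34), (x65,34)}
  {x63, x64, x65} × {35} = {(x63,35), (x64,35), (x65,35)}
  {x63, x64} × {34, 35} = {(x63,34), (x63,35), (x64,34), (x64,35)}
  {x64, x65} × {34, 35} = {(x64,34), (x64,35), (x65,34), (x65,35)}
  {x63, x64, x65} × {34, 35} = {(x63,34), (x63,35), (x64,34), (x64,35), (x65,34), (x65,35)}
These 13 distinct sets form the basis B.
Close under arbitrary unions to get τ_{X×Y}; counting gives |τ_{X×Y}| = 25.


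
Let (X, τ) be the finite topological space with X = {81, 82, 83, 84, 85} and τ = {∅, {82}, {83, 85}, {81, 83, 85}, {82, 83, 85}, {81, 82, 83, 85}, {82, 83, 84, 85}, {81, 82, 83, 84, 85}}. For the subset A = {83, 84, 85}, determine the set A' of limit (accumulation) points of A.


A' = {81, 83, 84, 85}

For each x ∈ X, list the open sets U ∈ τ with x ∈ U, then check whether U ∩ (A ∖ {x}) ≠ ∅ for every such U.
  x = 81: opens ∋ x are {81, 83, 85}, {81, 82, 83, 85}, {81, 82, 83, 84, 85}; each meets A ∖ {81}, so x IS a limit point.
  x = 82: open {82} ∋ x has {82} ∩ (A ∖ {82}) = ∅, so x is NOT a limit point.
  x = 83: opens ∋ x are {83, 85}, {81, 83, 85}, {82, 83, 85}, {81, 82, 83, 85}, {82, 83, 84, 85}, {81, 82, 83, 84, 85}; each meets A ∖ {83}, so x IS a limit point.
  x = 84: opens ∋ x are {82, 83, 84, 85}, {81, 82, 83, 84, 85}; each meets A ∖ {84}, so x IS a limit point.
  x = 85: opens ∋ x are {83, 85}, {81, 83, 85}, {82, 83, 85}, {81, 82, 83, 85}, {82, 83, 84, 85}, {81, 82, 83, 84, 85}; each meets A ∖ {85}, so x IS a limit point.
Collecting: A' = {81, 83, 84, 85}.


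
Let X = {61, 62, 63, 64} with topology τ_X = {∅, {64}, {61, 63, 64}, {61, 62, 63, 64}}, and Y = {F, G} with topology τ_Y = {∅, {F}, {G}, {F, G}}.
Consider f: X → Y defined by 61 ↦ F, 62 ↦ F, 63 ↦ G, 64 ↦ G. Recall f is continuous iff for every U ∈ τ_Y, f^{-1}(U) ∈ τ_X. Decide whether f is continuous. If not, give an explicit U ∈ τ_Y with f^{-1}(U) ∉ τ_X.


f is NOT continuous.

Compute f^{-1}(U) for each U ∈ τ_Y:
  U = ∅: f^{-1}(U) = ∅ ∈ τ_X ✓.
  U = {F}: f^{-1}(U) = {61, 62} ∉ τ_X ✗.
  U = {G}: f^{-1}(U) = {63, 64} ∉ τ_X ✗.
  U = {F, G}: f^{-1}(U) = {61, 62, 63, 64} ∈ τ_X ✓.
Found U = {F} with f^{-1}(U) = {61, 62} not in τ_X. Therefore f is NOT continuous.


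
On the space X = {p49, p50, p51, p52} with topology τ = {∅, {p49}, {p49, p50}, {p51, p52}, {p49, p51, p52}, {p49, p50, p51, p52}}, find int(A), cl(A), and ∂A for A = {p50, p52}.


int(A) = ∅, cl(A) = {p50, p51, p52}, ∂A = {p50, p51, p52}.

Closed sets in (X, τ) are complements of opens:
  closed(X, τ) = {∅, {p50}, {p49, p50}, {p51, p52}, {p50, p51, p52}, {p49, p50, p51, p52}}.
int(A) = ⋃ {U ∈ τ : U ⊆ A}. Opens contained in A: ∅.
Taking the union of these: int(A) = ∅.
cl(A) = ⋂ {C closed : A ⊆ C}. Closed sets containing A: {p50, p51, p52}, {p49, p50, p51, p52}.
Intersecting these: cl(A) = {p50, p51, p52}.
∂A = cl(A) ∖ int(A) = {p50, p51, p52} ∖ ∅ = {p50, p51, p52}.


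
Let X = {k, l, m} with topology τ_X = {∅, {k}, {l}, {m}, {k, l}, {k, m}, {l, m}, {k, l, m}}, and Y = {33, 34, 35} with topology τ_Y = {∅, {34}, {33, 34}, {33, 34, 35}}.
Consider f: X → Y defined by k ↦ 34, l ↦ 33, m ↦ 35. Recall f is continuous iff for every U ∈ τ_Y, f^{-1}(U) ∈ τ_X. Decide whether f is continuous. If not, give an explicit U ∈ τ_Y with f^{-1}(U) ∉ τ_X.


f IS continuous.

Compute f^{-1}(U) for each U ∈ τ_Y:
  U = ∅: f^{-1}(U) = ∅ ∈ τ_X ✓.
  U = {34}: f^{-1}(U) = {k} ∈ τ_X ✓.
  U = {33, 34}: f^{-1}(U) = {k, l} ∈ τ_X ✓.
  U = {33, 34, 35}: f^{-1}(U) = {k, l, m} ∈ τ_X ✓.
Every preimage lies in τ_X, so f IS continuous.


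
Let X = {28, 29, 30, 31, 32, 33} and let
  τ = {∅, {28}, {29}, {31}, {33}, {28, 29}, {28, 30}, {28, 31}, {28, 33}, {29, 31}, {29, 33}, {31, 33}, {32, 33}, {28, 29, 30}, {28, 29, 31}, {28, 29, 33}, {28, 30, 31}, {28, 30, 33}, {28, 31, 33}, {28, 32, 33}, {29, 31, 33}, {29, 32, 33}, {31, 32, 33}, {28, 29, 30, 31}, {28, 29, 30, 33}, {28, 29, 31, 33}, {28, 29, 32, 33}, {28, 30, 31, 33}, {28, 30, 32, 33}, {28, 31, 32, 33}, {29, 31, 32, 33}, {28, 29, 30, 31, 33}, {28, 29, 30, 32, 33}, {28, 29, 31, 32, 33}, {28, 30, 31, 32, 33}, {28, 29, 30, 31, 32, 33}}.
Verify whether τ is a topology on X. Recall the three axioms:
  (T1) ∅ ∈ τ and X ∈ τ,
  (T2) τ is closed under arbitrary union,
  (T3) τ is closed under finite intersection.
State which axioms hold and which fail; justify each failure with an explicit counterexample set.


τ IS a topology on X.

Axiom (T1): ∅ ∈ τ? Yes; X ∈ τ? Yes.
Axiom (T2/T3): check pairwise unions and intersections of members of τ.
All pairwise intersections and unions checked — each lies in τ. Therefore τ satisfies (T1), (T2), (T3): it IS a topology on X.


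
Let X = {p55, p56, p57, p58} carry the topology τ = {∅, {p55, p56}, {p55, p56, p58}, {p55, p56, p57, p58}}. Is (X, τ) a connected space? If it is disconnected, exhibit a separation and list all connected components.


(X, τ) is connected.

Find clopen sets (U ∈ τ with X ∖ U ∈ τ):
  U = ∅, X ∖ U = {p55, p56, p57, p58} — both open, so U is clopen.
  U = {p55, p56, p57, p58}, X ∖ U = ∅ — both open, so U is clopen.
Only trivial clopens (∅ and X) exist, so (X, τ) is connected.
Compute connected components by grouping points that agree on all clopens:
  component: {p55, p56, p57, p58}


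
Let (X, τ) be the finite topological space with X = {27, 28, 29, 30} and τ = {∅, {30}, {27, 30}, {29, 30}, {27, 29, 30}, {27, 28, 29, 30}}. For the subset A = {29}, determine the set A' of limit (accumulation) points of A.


A' = {28}

For each x ∈ X, list the open sets U ∈ τ with x ∈ U, then check whether U ∩ (A ∖ {x}) ≠ ∅ for every such U.
  x = 27: open {27, 30} ∋ x has {27, 30} ∩ (A ∖ {27}) = ∅, so x is NOT a limit point.
  x = 28: opens ∋ x are {27, 28, 29, 30}; each meets A ∖ {28}, so x IS a limit point.
  x = 29: open {29, 30} ∋ x has {29, 30} ∩ (A ∖ {29}) = ∅, so x is NOT a limit point.
  x = 30: open {30} ∋ x has {30} ∩ (A ∖ {30}) = ∅, so x is NOT a limit point.
Collecting: A' = {28}.


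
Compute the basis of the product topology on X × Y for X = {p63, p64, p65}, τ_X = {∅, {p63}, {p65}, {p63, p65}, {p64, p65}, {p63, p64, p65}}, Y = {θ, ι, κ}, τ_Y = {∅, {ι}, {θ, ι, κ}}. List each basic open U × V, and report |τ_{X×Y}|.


Basis B = {∅ × ∅, {p63} × {ι}, {p65} × {ι}, {p63, p65} × {ι}, {p64, p65} × {ι}, {p63} × {θ, ι, κ}, {p63, p64, p65} × {ι}, {p65} × {θ, ι, κ}, {p63, p65} × {θ, ι, κ}, {p64, p65} × {θ, ι, κ}, {p63, p64, p65} × {θ, ι, κ}}; |τ_{X×Y}| = 18.

Enumerate products U × V with U ∈ τ_X, V ∈ τ_Y (deduplicated):
  ∅ × ∅ = {} (∅)
  {p63} × {ι} = {(p63,ι)}
  {p65} × {ι} = {(p65,ι)}
  {p63, p65} × {ι} = {(p63,ι), (p65,ι)}
  {p64, p65} × {ι} = {(p64,ι), (p65,ι)}
  {p63} × {θ, ι, κ} = {(p63,θ), (p63,ι), (p63,κ)}
  {p63, p64, p65} × {ι} = {(p63,ι), (p64,ι), (p65,ι)}
  {p65} × {θ, ι, κ} = {(p65,θ), (p65,ι), (p65,κ)}
  {p63, p65} × {θ, ι, κ} = {(p63,θ), (p63,ι), (p63,κ), (p65,θ), (p65,ι), (p65,κ)}
  {p64, p65} × {θ, ι, κ} = {(p64,θ), (p64,ι), (p64,κ), (p65,θ), (p65,ι), (p65,κ)}
  {p63, p64, p65} × {θ, ι, κ} = {(p63,θ), (p63,ι), (p63,κ), (p64,θ), (p64,ι), (p64,κ), (p65,θ), (p65,ι), (p65,κ)}
These 11 distinct sets form the basis B.
Close under arbitrary unions to get τ_{X×Y}; counting gives |τ_{X×Y}| = 18.


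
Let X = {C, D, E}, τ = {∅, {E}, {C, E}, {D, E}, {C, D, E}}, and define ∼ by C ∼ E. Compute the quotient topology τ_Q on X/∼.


X/∼ = {[C=E], [D]}; |τ_Q| = 3.

Equivalence classes: [C=E], [D].
Quotient map π: X → X/∼ sends C ↦ [C=E], D ↦ [D], E ↦ [C=E].
For each subset V ⊆ X/∼, compute π^{-1}(V) ⊆ X and check whether π^{-1}(V) ∈ τ. V is open in τ_Q iff π^{-1}(V) ∈ τ.
  V = {}: π^{-1}(V) = ∅ ∈ τ ✓.
  V = {[C=E]}: π^{-1}(V) = {C, E} ∈ τ ✓.
  V = {[D]}: π^{-1}(V) = {D} ∉ τ ✗.
  V = {[C=E], [D]}: π^{-1}(V) = {C, D, E} ∈ τ ✓.
Open sets in the quotient: τ_Q = {{}, {[C=E]}, {[C=E], [D]}} (3 elements).


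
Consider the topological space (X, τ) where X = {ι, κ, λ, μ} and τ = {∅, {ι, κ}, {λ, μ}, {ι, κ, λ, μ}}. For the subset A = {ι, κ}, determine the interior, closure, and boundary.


int(A) = {ι, κ}, cl(A) = {ι, κ}, ∂A = ∅.

Closed sets in (X, τ) are complements of opens:
  closed(X, τ) = {∅, {ι, κ}, {λ, μ}, {ι, κ, λ, μ}}.
int(A) = ⋃ {U ∈ τ : U ⊆ A}. Opens contained in A: ∅, {ι, κ}.
Taking the union of these: int(A) = {ι, κ}.
cl(A) = ⋂ {C closed : A ⊆ C}. Closed sets containing A: {ι, κ}, {ι, κ, λ, μ}.
Intersecting these: cl(A) = {ι, κ}.
∂A = cl(A) ∖ int(A) = {ι, κ} ∖ {ι, κ} = ∅.


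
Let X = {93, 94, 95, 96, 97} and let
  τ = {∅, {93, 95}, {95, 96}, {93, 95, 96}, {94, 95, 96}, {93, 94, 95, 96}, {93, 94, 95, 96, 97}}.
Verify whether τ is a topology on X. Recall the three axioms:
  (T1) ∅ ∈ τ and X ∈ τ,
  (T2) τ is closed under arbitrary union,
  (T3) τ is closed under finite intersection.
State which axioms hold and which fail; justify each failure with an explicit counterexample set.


τ is NOT a topology on X.

Axiom (T1): ∅ ∈ τ? Yes; X ∈ τ? Yes.
Axiom (T2/T3): check pairwise unions and intersections of members of τ.
Counterexample for (T3): {93, 95} ∩ {95, 96} = {95} ∉ τ. Therefore τ is NOT a topology.


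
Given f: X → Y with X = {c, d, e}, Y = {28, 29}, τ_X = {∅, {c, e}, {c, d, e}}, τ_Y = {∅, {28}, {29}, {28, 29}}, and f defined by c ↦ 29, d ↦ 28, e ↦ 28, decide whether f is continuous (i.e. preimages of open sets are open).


f is NOT continuous.

Compute f^{-1}(U) for each U ∈ τ_Y:
  U = ∅: f^{-1}(U) = ∅ ∈ τ_X ✓.
  U = {28}: f^{-1}(U) = {d, e} ∉ τ_X ✗.
  U = {29}: f^{-1}(U) = {c} ∉ τ_X ✗.
  U = {28, 29}: f^{-1}(U) = {c, d, e} ∈ τ_X ✓.
Found U = {28} with f^{-1}(U) = {d, e} not in τ_X. Therefore f is NOT continuous.


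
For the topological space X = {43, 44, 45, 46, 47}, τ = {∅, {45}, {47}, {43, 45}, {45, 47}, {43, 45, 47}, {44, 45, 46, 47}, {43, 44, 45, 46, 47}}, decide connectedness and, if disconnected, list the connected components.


(X, τ) is connected.

Find clopen sets (U ∈ τ with X ∖ U ∈ τ):
  U = ∅, X ∖ U = {43, 44, 45, 46, 47} — both open, so U is clopen.
  U = {43, 44, 45, 46, 47}, X ∖ U = ∅ — both open, so U is clopen.
Only trivial clopens (∅ and X) exist, so (X, τ) is connected.
Compute connected components by grouping points that agree on all clopens:
  component: {43, 44, 45, 46, 47}


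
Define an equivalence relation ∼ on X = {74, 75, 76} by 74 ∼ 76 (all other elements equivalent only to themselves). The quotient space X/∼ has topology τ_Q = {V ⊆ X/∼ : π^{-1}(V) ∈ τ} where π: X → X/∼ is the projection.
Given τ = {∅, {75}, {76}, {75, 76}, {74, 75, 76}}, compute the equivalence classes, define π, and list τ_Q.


X/∼ = {[74=76], [75]}; |τ_Q| = 3.

Equivalence classes: [74=76], [75].
Quotient map π: X → X/∼ sends 74 ↦ [74=76], 75 ↦ [75], 76 ↦ [74=76].
For each subset V ⊆ X/∼, compute π^{-1}(V) ⊆ X and check whether π^{-1}(V) ∈ τ. V is open in τ_Q iff π^{-1}(V) ∈ τ.
  V = {}: π^{-1}(V) = ∅ ∈ τ ✓.
  V = {[74=76]}: π^{-1}(V) = {74, 76} ∉ τ ✗.
  V = {[75]}: π^{-1}(V) = {75} ∈ τ ✓.
  V = {[74=76], [75]}: π^{-1}(V) = {74, 75, 76} ∈ τ ✓.
Open sets in the quotient: τ_Q = {{}, {[75]}, {[74=76], [75]}} (3 elements).


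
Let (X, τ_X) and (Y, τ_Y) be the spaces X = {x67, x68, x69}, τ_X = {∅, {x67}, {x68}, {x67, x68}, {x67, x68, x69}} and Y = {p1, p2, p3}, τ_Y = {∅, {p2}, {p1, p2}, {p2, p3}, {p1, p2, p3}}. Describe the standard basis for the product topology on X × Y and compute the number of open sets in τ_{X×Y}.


Basis B = {∅ × ∅, {x67} × {p2}, {x68} × {p2}, {x67} × {p1, p2}, {x67} × {p2, p3}, {x67, x68} × {p2}, {x68} × {p1, p2}, {x68} × {p2, p3}, {x67} × {p1, p2, p3}, {x67, x68, x69} × {p2}, {x68} × {p1, p2, p3}, {x67, x68} × {p1, p2}, {x67, x68} × {p2, p3}, {x67, x68} × {p1, p2, p3}, {x67, x68, x69} × {p1, p2}, {x67, x68, x69} × {p2, p3}, {x67, x68, x69} × {p1, p2, p3}}; |τ_{X×Y}| = 50.

Enumerate products U × V with U ∈ τ_X, V ∈ τ_Y (deduplicated):
  ∅ × ∅ = {} (∅)
  {x67} × {p2} = {(x67,p2)}
  {x68} × {p2} = {(x68,p2)}
  {x67} × {p1, p2} = {(x67,p1), (x67,p2)}
  {x67} × {p2, p3} = {(x67,p2), (x67,p3)}
  {x67, x68} × {p2} = {(x67,p2), (x68,p2)}
  {x68} × {p1, p2} = {(x68,p1), (x68,p2)}
  {x68} × {p2, p3} = {(x68,p2), (x68,p3)}
  {x67} × {p1, p2, p3} = {(x67,p1), (x67,p2), (x67,p3)}
  {x67, x68, x69} × {p2} = {(x67,p2), (x68,p2), (x69,p2)}
  {x68} × {p1, p2, p3} = {(x68,p1), (x68,p2), (x68,p3)}
  {x67, x68} × {p1, p2} = {(x67,p1), (x67,p2), (x68,p1), (x68,p2)}
  {x67, x68} × {p2, p3} = {(x67,p2), (x67,p3), (x68,p2), (x68,p3)}
  {x67, x68} × {p1, p2, p3} = {(x67,p1), (x67,p2), (x67,p3), (x68,p1), (x68,p2), (x68,p3)}
  {x67, x68, x69} × {p1, p2} = {(x67,p1), (x67,p2), (x68,p1), (x68,p2), (x69,p1), (x69,p2)}
  {x67, x68, x69} × {p2, p3} = {(x67,p2), (x67,p3), (x68,p2), (x68,p3), (x69,p2), (x69,p3)}
  {x67, x68, x69} × {p1, p2, p3} = {(x67,p1), (x67,p2), (x67,p3), (x68,p1), (x68,p2), (x68,p3), (x69,p1), (x69,p2), (x69,p3)}
These 17 distinct sets form the basis B.
Close under arbitrary unions to get τ_{X×Y}; counting gives |τ_{X×Y}| = 50.


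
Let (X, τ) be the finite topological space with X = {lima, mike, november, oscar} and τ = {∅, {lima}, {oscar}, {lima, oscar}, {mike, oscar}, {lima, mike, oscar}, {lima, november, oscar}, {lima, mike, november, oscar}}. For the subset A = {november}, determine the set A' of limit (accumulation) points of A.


A' = ∅

For each x ∈ X, list the open sets U ∈ τ with x ∈ U, then check whether U ∩ (A ∖ {x}) ≠ ∅ for every such U.
  x = lima: open {lima} ∋ x has {lima} ∩ (A ∖ {lima}) = ∅, so x is NOT a limit point.
  x = mike: open {mike, oscar} ∋ x has {mike, oscar} ∩ (A ∖ {mike}) = ∅, so x is NOT a limit point.
  x = november: open {lima, november, oscar} ∋ x has {lima, november, oscar} ∩ (A ∖ {november}) = ∅, so x is NOT a limit point.
  x = oscar: open {oscar} ∋ x has {oscar} ∩ (A ∖ {oscar}) = ∅, so x is NOT a limit point.
Collecting: A' = ∅.


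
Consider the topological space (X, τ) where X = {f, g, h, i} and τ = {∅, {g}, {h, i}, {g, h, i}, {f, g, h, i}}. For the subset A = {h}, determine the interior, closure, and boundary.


int(A) = ∅, cl(A) = {f, h, i}, ∂A = {f, h, i}.

Closed sets in (X, τ) are complements of opens:
  closed(X, τ) = {∅, {f}, {f, g}, {f, h, i}, {f, g, h, i}}.
int(A) = ⋃ {U ∈ τ : U ⊆ A}. Opens contained in A: ∅.
Taking the union of these: int(A) = ∅.
cl(A) = ⋂ {C closed : A ⊆ C}. Closed sets containing A: {f, h, i}, {f, g, h, i}.
Intersecting these: cl(A) = {f, h, i}.
∂A = cl(A) ∖ int(A) = {f, h, i} ∖ ∅ = {f, h, i}.


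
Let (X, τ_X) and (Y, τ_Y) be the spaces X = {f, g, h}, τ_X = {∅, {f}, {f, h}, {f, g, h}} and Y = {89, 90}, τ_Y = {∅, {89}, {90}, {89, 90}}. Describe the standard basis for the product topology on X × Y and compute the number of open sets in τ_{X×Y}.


Basis B = {∅ × ∅, {f} × {89}, {f} × {90}, {f} × {89, 90}, {f, h} × {89}, {f, h} × {90}, {f, g, h} × {89}, {f, g, h} × {90}, {f, h} × {89, 90}, {f, g, h} × {89, 90}}; |τ_{X×Y}| = 16.

Enumerate products U × V with U ∈ τ_X, V ∈ τ_Y (deduplicated):
  ∅ × ∅ = {} (∅)
  {f} × {89} = {(f,89)}
  {f} × {90} = {(f,90)}
  {f} × {89, 90} = {(f,89), (f,90)}
  {f, h} × {89} = {(f,89), (h,89)}
  {f, h} × {90} = {(f,90), (h,90)}
  {f, g, h} × {89} = {(f,89), (g,89), (h,89)}
  {f, g, h} × {90} = {(f,90), (g,90), (h,90)}
  {f, h} × {89, 90} = {(f,89), (f,90), (h,89), (h,90)}
  {f, g, h} × {89, 90} = {(f,89), (f,90), (g,89), (g,90), (h,89), (h,90)}
These 10 distinct sets form the basis B.
Close under arbitrary unions to get τ_{X×Y}; counting gives |τ_{X×Y}| = 16.


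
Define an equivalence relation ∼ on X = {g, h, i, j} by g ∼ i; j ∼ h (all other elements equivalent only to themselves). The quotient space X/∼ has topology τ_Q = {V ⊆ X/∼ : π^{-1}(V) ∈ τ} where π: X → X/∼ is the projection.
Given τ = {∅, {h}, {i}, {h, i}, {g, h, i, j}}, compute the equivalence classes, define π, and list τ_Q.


X/∼ = {[g=i], [h=j]}; |τ_Q| = 2.

Equivalence classes: [g=i], [h=j].
Quotient map π: X → X/∼ sends g ↦ [g=i], h ↦ [h=j], i ↦ [g=i], j ↦ [h=j].
For each subset V ⊆ X/∼, compute π^{-1}(V) ⊆ X and check whether π^{-1}(V) ∈ τ. V is open in τ_Q iff π^{-1}(V) ∈ τ.
  V = {}: π^{-1}(V) = ∅ ∈ τ ✓.
  V = {[g=i]}: π^{-1}(V) = {g, i} ∉ τ ✗.
  V = {[h=j]}: π^{-1}(V) = {h, j} ∉ τ ✗.
  V = {[g=i], [h=j]}: π^{-1}(V) = {g, h, i, j} ∈ τ ✓.
Open sets in the quotient: τ_Q = {{}, {[g=i], [h=j]}} (2 elements).


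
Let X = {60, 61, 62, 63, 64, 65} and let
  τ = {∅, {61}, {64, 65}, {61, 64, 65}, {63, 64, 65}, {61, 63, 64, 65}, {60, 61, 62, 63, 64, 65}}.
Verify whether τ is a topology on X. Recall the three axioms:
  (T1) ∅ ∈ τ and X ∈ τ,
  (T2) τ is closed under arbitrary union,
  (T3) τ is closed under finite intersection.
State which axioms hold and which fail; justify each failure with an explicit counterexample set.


τ IS a topology on X.

Axiom (T1): ∅ ∈ τ? Yes; X ∈ τ? Yes.
Axiom (T2/T3): check pairwise unions and intersections of members of τ.
All pairwise intersections and unions checked — each lies in τ. Therefore τ satisfies (T1), (T2), (T3): it IS a topology on X.


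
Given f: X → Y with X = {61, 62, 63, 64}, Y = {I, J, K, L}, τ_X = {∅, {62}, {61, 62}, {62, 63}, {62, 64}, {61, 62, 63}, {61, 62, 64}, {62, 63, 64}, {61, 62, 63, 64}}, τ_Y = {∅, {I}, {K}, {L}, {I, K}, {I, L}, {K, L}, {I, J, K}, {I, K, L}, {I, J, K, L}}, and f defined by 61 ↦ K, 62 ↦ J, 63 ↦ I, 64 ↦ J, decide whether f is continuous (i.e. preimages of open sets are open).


f is NOT continuous.

Compute f^{-1}(U) for each U ∈ τ_Y:
  U = ∅: f^{-1}(U) = ∅ ∈ τ_X ✓.
  U = {I}: f^{-1}(U) = {63} ∉ τ_X ✗.
  U = {K}: f^{-1}(U) = {61} ∉ τ_X ✗.
  U = {L}: f^{-1}(U) = ∅ ∈ τ_X ✓.
  U = {I, K}: f^{-1}(U) = {61, 63} ∉ τ_X ✗.
  U = {I, L}: f^{-1}(U) = {63} ∉ τ_X ✗.
  U = {K, L}: f^{-1}(U) = {61} ∉ τ_X ✗.
  U = {I, J, K}: f^{-1}(U) = {61, 62, 63, 64} ∈ τ_X ✓.
  U = {I, K, L}: f^{-1}(U) = {61, 63} ∉ τ_X ✗.
  U = {I, J, K, L}: f^{-1}(U) = {61, 62, 63, 64} ∈ τ_X ✓.
Found U = {I} with f^{-1}(U) = {63} not in τ_X. Therefore f is NOT continuous.


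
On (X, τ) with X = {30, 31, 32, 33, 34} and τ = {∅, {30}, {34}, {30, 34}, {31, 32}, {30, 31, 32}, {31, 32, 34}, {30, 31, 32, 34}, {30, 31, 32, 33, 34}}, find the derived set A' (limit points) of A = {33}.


A' = ∅

For each x ∈ X, list the open sets U ∈ τ with x ∈ U, then check whether U ∩ (A ∖ {x}) ≠ ∅ for every such U.
  x = 30: open {30} ∋ x has {30} ∩ (A ∖ {30}) = ∅, so x is NOT a limit point.
  x = 31: open {31, 32} ∋ x has {31, 32} ∩ (A ∖ {31}) = ∅, so x is NOT a limit point.
  x = 32: open {31, 32} ∋ x has {31, 32} ∩ (A ∖ {32}) = ∅, so x is NOT a limit point.
  x = 33: open {30, 31, 32, 33, 34} ∋ x has {30, 31, 32, 33, 34} ∩ (A ∖ {33}) = ∅, so x is NOT a limit point.
  x = 34: open {34} ∋ x has {34} ∩ (A ∖ {34}) = ∅, so x is NOT a limit point.
Collecting: A' = ∅.


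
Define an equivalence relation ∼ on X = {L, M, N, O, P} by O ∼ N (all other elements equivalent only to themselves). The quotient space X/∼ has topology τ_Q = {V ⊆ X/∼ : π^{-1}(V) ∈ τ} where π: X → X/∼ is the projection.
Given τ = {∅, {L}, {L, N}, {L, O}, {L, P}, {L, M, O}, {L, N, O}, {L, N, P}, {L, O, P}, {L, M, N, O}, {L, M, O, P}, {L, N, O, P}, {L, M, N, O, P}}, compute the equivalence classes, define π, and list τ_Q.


X/∼ = {[L], [M], [N=O], [P]}; |τ_Q| = 7.

Equivalence classes: [L], [M], [N=O], [P].
Quotient map π: X → X/∼ sends L ↦ [L], M ↦ [M], N ↦ [N=O], O ↦ [N=O], P ↦ [P].
For each subset V ⊆ X/∼, compute π^{-1}(V) ⊆ X and check whether π^{-1}(V) ∈ τ. V is open in τ_Q iff π^{-1}(V) ∈ τ.
  V = {}: π^{-1}(V) = ∅ ∈ τ ✓.
  V = {[L]}: π^{-1}(V) = {L} ∈ τ ✓.
  V = {[M]}: π^{-1}(V) = {M} ∉ τ ✗.
  V = {[L], [M]}: π^{-1}(V) = {L, M} ∉ τ ✗.
  V = {[N=O]}: π^{-1}(V) = {N, O} ∉ τ ✗.
  V = {[L], [N=O]}: π^{-1}(V) = {L, N, O} ∈ τ ✓.
  V = {[M], [N=O]}: π^{-1}(V) = {M, N, O} ∉ τ ✗.
  V = {[L], [M], [N=O]}: π^{-1}(V) = {L, M, N, O} ∈ τ ✓.
  V = {[P]}: π^{-1}(V) = {P} ∉ τ ✗.
  V = {[L], [P]}: π^{-1}(V) = {L, P} ∈ τ ✓.
  V = {[M], [P]}: π^{-1}(V) = {M, P} ∉ τ ✗.
  V = {[L], [M], [P]}: π^{-1}(V) = {L, M, P} ∉ τ ✗.
  V = {[N=O], [P]}: π^{-1}(V) = {N, O, P} ∉ τ ✗.
  V = {[L], [N=O], [P]}: π^{-1}(V) = {L, N, O, P} ∈ τ ✓.
  V = {[M], [N=O], [P]}: π^{-1}(V) = {M, N, O, P} ∉ τ ✗.
  V = {[L], [M], [N=O], [P]}: π^{-1}(V) = {L, M, N, O, P} ∈ τ ✓.
Open sets in the quotient: τ_Q = {{}, {[L]}, {[L], [N=O]}, {[L], [M], [N=O]}, {[L], [P]}, {[L], [N=O], [P]}, {[L], [M], [N=O], [P]}} (7 elements).


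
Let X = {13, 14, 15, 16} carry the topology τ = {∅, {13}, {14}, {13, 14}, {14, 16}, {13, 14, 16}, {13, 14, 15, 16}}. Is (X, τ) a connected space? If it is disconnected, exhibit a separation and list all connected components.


(X, τ) is connected.

Find clopen sets (U ∈ τ with X ∖ U ∈ τ):
  U = ∅, X ∖ U = {13, 14, 15, 16} — both open, so U is clopen.
  U = {13, 14, 15, 16}, X ∖ U = ∅ — both open, so U is clopen.
Only trivial clopens (∅ and X) exist, so (X, τ) is connected.
Compute connected components by grouping points that agree on all clopens:
  component: {13, 14, 15, 16}


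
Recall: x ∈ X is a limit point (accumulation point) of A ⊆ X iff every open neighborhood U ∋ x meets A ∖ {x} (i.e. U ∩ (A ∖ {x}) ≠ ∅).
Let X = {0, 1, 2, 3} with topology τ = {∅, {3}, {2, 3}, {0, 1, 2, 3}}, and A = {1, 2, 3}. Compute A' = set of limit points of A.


A' = {0, 1, 2}

For each x ∈ X, list the open sets U ∈ τ with x ∈ U, then check whether U ∩ (A ∖ {x}) ≠ ∅ for every such U.
  x = 0: opens ∋ x are {0, 1, 2, 3}; each meets A ∖ {0}, so x IS a limit point.
  x = 1: opens ∋ x are {0, 1, 2, 3}; each meets A ∖ {1}, so x IS a limit point.
  x = 2: opens ∋ x are {2, 3}, {0, 1, 2, 3}; each meets A ∖ {2}, so x IS a limit point.
  x = 3: open {3} ∋ x has {3} ∩ (A ∖ {3}) = ∅, so x is NOT a limit point.
Collecting: A' = {0, 1, 2}.
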